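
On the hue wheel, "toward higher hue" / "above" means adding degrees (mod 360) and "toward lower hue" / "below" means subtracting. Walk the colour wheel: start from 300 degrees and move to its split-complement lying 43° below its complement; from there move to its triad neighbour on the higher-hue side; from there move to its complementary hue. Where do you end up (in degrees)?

+137° (split-comp 43° ↓): 300 + 137 = 437 → 437 − 360 = 77°
+120° (triadic ↑): 77 + 120 = 197°
+180° (complement): 197 + 180 = 377 → 377 − 360 = 17°

17°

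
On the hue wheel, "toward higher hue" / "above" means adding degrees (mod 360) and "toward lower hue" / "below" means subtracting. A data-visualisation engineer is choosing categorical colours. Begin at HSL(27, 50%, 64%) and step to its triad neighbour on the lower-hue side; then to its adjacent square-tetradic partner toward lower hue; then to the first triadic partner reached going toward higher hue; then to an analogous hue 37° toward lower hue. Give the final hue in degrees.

−120° (triadic ↓): 27 − 120 = -93 → -93 + 360 = 267°
−90° (square ↓): 267 − 90 = 177°
+120° (triadic ↑): 177 + 120 = 297°
−37° (analog 37° ↓): 297 − 37 = 260°

260°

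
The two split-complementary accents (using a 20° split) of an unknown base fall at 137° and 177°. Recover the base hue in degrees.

337°

The accents sit 20° either side of the complement, so the complement is their short-arc midpoint on the wheel.
Short-arc midpoint of 137° and 177°: 157°.
Base is 180° from the complement: 157 − 180 = -23 → -23 + 360 = 337°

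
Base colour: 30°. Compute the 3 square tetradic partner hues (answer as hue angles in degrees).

A square tetradic scheme places four hues every 90°.
30 + 90 = 120°
30 + 180 = 210°
30 + 270 = 300°

120°, 210°, and 300°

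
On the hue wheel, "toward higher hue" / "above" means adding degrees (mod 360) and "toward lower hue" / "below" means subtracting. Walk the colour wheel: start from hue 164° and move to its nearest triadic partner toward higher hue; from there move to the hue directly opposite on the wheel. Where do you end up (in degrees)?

104°

+120° (triadic ↑): 164 + 120 = 284°
+180° (complement): 284 + 180 = 464 → 464 − 360 = 104°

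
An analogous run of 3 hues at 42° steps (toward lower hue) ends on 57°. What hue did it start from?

141°

2 steps of 42° (toward lower hue) give a net shift of −84°.
Start = end − shift: 57 + 84 = 141°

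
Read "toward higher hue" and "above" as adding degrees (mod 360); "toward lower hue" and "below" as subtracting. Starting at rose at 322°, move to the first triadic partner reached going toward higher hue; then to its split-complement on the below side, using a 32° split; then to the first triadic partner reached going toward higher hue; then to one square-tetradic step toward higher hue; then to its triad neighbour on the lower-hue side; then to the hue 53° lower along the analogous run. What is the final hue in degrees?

267°

+120° (triadic ↑): 322 + 120 = 442 → 442 − 360 = 82°
+148° (split-comp 32° ↓): 82 + 148 = 230°
+120° (triadic ↑): 230 + 120 = 350°
+90° (square ↑): 350 + 90 = 440 → 440 − 360 = 80°
−120° (triadic ↓): 80 − 120 = -40 → -40 + 360 = 320°
−53° (analog 53° ↓): 320 − 53 = 267°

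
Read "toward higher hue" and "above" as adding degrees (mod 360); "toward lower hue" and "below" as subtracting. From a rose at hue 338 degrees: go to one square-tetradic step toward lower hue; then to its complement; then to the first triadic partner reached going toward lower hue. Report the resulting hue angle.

308°

338 − 90 = 248°   (square ↓)
248 + 180 = 428 → 428 − 360 = 68°   (complement)
68 − 120 = -52 → -52 + 360 = 308°   (triadic ↓)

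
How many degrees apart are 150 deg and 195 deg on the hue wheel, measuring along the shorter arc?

45°

|150 − 195| = 45.
45 ≤ 180, so the shorter arc is 45°.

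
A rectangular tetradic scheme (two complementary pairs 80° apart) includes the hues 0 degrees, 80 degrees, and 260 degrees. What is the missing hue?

180°

A rectangular tetradic uses two complementary pairs 80° apart: offsets 0°, 80°, 180°, 260°.
Among {0°, 80°, 260°}, 80° and 260° are a 180° pair.
The remaining hue 0° needs its own complement: 0 + 180 = 180°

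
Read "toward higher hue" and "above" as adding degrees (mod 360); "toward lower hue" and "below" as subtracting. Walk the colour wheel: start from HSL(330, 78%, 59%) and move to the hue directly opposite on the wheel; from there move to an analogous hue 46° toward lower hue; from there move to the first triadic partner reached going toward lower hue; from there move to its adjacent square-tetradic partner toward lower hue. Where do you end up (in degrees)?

330 + 180 = 510 → 510 − 360 = 150°   (complement)
150 − 46 = 104°   (analog 46° ↓)
104 − 120 = -16 → -16 + 360 = 344°   (triadic ↓)
344 − 90 = 254°   (square ↓)

254°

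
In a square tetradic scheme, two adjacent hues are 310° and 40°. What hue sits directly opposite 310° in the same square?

130°

A square tetradic scheme places four hues 90° apart; opposite corners are 180° apart.
310 + 180 = 490 → 490 − 360 = 130°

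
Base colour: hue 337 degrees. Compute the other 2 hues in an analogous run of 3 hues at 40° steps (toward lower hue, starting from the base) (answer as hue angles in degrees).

297° and 257°

Analogous hues sit every 40° along the wheel.
337 − 40 = 297°
337 − 80 = 257°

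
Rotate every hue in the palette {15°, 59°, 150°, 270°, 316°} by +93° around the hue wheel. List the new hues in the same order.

108°, 152°, 243°, 3°, 49°

15 + 93 = 108°
59 + 93 = 152°
150 + 93 = 243°
270 + 93 = 363 → 363 − 360 = 3°
316 + 93 = 409 → 409 − 360 = 49°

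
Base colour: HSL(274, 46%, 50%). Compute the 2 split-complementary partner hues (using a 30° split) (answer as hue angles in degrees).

Split-complementary hues sit 30° either side of the complement.
Complement of 274°: 274 + 180 = 454 → 454 − 360 = 94°
94 − 30 = 64°
94 + 30 = 124°

64° and 124°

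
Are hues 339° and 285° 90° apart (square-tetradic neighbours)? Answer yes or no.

Angular distance: |339 − 285| = 54 = 54°.
90° apart (square-tetradic neighbours) requires 90°.

no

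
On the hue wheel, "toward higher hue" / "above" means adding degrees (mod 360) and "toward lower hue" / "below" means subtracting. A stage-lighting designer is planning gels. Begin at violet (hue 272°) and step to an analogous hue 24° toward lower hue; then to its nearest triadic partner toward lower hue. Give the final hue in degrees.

128°

analog 24° ↓ −24°: 272 − 24 = 248°
triadic ↓ −120°: 248 − 120 = 128°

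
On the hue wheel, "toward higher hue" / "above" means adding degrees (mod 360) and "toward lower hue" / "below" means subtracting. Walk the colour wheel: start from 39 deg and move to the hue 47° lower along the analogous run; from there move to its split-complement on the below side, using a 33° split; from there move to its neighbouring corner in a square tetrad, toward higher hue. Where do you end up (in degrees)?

39 − 47 = -8 → -8 + 360 = 352°   (analog 47° ↓)
352 + 147 = 499 → 499 − 360 = 139°   (split-comp 33° ↓)
139 + 90 = 229°   (square ↑)

229°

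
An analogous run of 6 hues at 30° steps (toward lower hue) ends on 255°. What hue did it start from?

45°

5 steps of 30° (toward lower hue) give a net shift of −150°.
Start = end − shift: 255 + 150 = 405 → 405 − 360 = 45°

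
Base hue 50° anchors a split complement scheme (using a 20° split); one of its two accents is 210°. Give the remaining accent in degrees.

250°

Split-complementary hues sit 20° either side of the complement.
Complement of the base 50°: 50 + 180 = 230°
The given accent 210° is 20° one side of 230°; the other accent sits 20° the other side: 230 + 20 = 250°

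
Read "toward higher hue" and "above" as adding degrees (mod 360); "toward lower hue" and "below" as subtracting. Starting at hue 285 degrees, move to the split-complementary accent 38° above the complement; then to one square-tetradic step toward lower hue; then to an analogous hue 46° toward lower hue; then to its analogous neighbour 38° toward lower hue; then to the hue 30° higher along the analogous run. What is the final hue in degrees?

285 + 218 = 503 → 503 − 360 = 143°   (split-comp 38° ↑)
143 − 90 = 53°   (square ↓)
53 − 46 = 7°   (analog 46° ↓)
7 − 38 = -31 → -31 + 360 = 329°   (analog 38° ↓)
329 + 30 = 359°   (analog 30° ↑)

359°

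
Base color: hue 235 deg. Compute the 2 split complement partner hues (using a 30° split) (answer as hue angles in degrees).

25° and 85°

Split-complementary hues sit 30° either side of the complement.
Complement of 235 deg: 235 + 180 = 415 → 415 − 360 = 55°
55 − 30 = 25°
55 + 30 = 85°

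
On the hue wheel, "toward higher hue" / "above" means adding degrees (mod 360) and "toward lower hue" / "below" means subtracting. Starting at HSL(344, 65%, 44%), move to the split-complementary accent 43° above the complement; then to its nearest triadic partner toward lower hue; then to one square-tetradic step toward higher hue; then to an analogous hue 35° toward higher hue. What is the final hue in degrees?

212°

+223° (split-comp 43° ↑): 344 + 223 = 567 → 567 − 360 = 207°
−120° (triadic ↓): 207 − 120 = 87°
+90° (square ↑): 87 + 90 = 177°
+35° (analog 35° ↑): 177 + 35 = 212°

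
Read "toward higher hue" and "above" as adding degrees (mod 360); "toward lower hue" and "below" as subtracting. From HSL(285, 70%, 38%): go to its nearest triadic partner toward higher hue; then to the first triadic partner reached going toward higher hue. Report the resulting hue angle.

165°

+120° (triadic ↑): 285 + 120 = 405 → 405 − 360 = 45°
+120° (triadic ↑): 45 + 120 = 165°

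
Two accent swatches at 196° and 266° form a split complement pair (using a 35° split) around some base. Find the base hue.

The accents sit 35° either side of the complement, so the complement is their short-arc midpoint on the wheel.
Short-arc midpoint of 196° and 266°: 231°.
Base is 180° from the complement: 231 − 180 = 51°

51°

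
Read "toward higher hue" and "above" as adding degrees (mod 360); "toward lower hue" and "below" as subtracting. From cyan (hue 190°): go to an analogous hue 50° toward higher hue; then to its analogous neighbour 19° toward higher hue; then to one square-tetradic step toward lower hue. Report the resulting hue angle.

169°

analog 50° ↑ +50°: 190 + 50 = 240°
analog 19° ↑ +19°: 240 + 19 = 259°
square ↓ −90°: 259 − 90 = 169°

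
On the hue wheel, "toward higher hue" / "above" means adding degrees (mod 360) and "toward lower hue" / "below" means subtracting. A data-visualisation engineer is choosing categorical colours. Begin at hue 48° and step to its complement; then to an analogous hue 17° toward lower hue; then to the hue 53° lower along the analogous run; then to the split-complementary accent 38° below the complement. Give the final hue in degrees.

300°

complement +180°: 48 + 180 = 228°
analog 17° ↓ −17°: 228 − 17 = 211°
analog 53° ↓ −53°: 211 − 53 = 158°
split-comp 38° ↓ +142°: 158 + 142 = 300°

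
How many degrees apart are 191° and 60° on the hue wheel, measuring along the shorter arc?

131°

|191 − 60| = 131.
131 ≤ 180, so the shorter arc is 131°.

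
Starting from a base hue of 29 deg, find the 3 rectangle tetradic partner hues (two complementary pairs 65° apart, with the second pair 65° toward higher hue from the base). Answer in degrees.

29 + 65 = 94°
29 + 180 = 209°
29 + 245 = 274°

94°, 209°, 274°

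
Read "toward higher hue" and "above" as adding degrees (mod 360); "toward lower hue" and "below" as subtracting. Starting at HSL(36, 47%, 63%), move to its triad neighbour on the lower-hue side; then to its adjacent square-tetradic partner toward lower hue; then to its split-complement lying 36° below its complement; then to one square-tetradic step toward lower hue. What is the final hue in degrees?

240°

triadic ↓ −120°: 36 − 120 = -84 → -84 + 360 = 276°
square ↓ −90°: 276 − 90 = 186°
split-comp 36° ↓ +144°: 186 + 144 = 330°
square ↓ −90°: 330 − 90 = 240°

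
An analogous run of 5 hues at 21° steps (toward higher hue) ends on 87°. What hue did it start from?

3°

4 steps of 21° (toward higher hue) give a net shift of +84°.
Start = end − shift: 87 − 84 = 3°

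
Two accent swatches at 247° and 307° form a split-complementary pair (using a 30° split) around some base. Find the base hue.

97°

The accents sit 30° either side of the complement, so the complement is their short-arc midpoint on the wheel.
Short-arc midpoint of 247° and 307°: 277°.
Base is 180° from the complement: 277 − 180 = 97°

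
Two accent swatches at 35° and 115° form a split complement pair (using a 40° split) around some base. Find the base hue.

The accents sit 40° either side of the complement, so the complement is their short-arc midpoint on the wheel.
Short-arc midpoint of 35° and 115°: 75°.
Base is 180° from the complement: 75 − 180 = -105 → -105 + 360 = 255°

255°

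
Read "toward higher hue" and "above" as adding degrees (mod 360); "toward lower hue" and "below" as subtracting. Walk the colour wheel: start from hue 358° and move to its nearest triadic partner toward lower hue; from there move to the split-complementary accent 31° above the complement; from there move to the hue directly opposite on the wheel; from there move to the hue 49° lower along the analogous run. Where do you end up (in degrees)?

triadic ↓ −120°: 358 − 120 = 238°
split-comp 31° ↑ +211°: 238 + 211 = 449 → 449 − 360 = 89°
complement +180°: 89 + 180 = 269°
analog 49° ↓ −49°: 269 − 49 = 220°

220°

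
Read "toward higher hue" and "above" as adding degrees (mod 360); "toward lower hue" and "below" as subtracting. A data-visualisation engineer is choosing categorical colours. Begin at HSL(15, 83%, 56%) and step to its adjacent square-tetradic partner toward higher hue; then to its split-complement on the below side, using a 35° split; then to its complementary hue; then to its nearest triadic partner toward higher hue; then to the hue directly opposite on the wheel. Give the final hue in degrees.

+90° (square ↑): 15 + 90 = 105°
+145° (split-comp 35° ↓): 105 + 145 = 250°
+180° (complement): 250 + 180 = 430 → 430 − 360 = 70°
+120° (triadic ↑): 70 + 120 = 190°
+180° (complement): 190 + 180 = 370 → 370 − 360 = 10°

10°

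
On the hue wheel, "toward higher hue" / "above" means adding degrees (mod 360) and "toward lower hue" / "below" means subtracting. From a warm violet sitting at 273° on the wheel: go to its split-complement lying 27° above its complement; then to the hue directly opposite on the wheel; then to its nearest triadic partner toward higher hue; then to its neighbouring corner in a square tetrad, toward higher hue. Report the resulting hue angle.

split-comp 27° ↑ +207°: 273 + 207 = 480 → 480 − 360 = 120°
complement +180°: 120 + 180 = 300°
triadic ↑ +120°: 300 + 120 = 420 → 420 − 360 = 60°
square ↑ +90°: 60 + 90 = 150°

150°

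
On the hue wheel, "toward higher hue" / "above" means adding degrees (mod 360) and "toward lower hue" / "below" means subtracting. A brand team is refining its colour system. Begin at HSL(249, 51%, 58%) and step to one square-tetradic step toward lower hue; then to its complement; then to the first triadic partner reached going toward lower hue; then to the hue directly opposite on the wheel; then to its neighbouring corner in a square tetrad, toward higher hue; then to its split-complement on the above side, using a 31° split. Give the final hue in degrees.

340°

square ↓ −90°: 249 − 90 = 159°
complement +180°: 159 + 180 = 339°
triadic ↓ −120°: 339 − 120 = 219°
complement +180°: 219 + 180 = 399 → 399 − 360 = 39°
square ↑ +90°: 39 + 90 = 129°
split-comp 31° ↑ +211°: 129 + 211 = 340°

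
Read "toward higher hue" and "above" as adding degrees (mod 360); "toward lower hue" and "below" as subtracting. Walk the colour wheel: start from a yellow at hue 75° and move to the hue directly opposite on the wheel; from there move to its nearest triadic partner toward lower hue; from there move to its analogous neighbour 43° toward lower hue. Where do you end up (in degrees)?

92°

complement +180°: 75 + 180 = 255°
triadic ↓ −120°: 255 − 120 = 135°
analog 43° ↓ −43°: 135 − 43 = 92°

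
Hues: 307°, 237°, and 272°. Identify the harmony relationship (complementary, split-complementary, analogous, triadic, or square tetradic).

analogous

Sort the hues: 237°, 272°, 307°.
Successive gaps around the wheel: 35°, 35°, 290°.
A run of hues at equal small steps (35°) with one large closing gap is an analogous group.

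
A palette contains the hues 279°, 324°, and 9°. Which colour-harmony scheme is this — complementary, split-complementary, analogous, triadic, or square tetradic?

analogous

Sort the hues: 9°, 279°, 324°.
Successive gaps around the wheel: 270°, 45°, 45°.
A run of hues at equal small steps (45°) with one large closing gap is an analogous group.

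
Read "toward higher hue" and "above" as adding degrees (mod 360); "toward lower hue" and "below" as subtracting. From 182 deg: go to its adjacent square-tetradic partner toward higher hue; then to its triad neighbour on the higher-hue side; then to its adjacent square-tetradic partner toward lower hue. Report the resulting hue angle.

182 + 90 = 272°   (square ↑)
272 + 120 = 392 → 392 − 360 = 32°   (triadic ↑)
32 − 90 = -58 → -58 + 360 = 302°   (square ↓)

302°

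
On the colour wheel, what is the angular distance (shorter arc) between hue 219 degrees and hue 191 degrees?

|219 − 191| = 28.
28 ≤ 180, so the shorter arc is 28°.

28°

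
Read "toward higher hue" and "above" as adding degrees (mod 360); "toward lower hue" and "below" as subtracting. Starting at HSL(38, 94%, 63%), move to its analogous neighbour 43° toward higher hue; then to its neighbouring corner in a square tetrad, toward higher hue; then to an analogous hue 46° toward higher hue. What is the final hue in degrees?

217°

+43° (analog 43° ↑): 38 + 43 = 81°
+90° (square ↑): 81 + 90 = 171°
+46° (analog 46° ↑): 171 + 46 = 217°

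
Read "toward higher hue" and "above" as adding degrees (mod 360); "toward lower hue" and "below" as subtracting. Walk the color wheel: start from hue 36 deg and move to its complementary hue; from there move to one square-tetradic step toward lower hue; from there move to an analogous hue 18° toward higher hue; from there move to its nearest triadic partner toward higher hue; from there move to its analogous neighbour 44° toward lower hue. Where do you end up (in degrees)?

220°

+180° (complement): 36 + 180 = 216°
−90° (square ↓): 216 − 90 = 126°
+18° (analog 18° ↑): 126 + 18 = 144°
+120° (triadic ↑): 144 + 120 = 264°
−44° (analog 44° ↓): 264 − 44 = 220°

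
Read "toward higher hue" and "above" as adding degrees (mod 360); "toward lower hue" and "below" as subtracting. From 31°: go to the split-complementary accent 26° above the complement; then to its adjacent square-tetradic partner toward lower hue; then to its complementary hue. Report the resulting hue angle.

327°

+206° (split-comp 26° ↑): 31 + 206 = 237°
−90° (square ↓): 237 − 90 = 147°
+180° (complement): 147 + 180 = 327°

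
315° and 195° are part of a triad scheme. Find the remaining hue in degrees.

A triad places three hues 120° apart.
The full set through 195° is {75°, 195°, 315°}.
Given {195°, 315°}, the missing hue is 75°.

75°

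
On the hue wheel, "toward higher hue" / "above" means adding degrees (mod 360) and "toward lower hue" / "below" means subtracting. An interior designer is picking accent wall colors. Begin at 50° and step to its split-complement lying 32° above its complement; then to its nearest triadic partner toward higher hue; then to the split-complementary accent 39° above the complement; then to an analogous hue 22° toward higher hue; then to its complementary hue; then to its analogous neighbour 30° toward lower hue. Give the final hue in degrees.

53°

split-comp 32° ↑ +212°: 50 + 212 = 262°
triadic ↑ +120°: 262 + 120 = 382 → 382 − 360 = 22°
split-comp 39° ↑ +219°: 22 + 219 = 241°
analog 22° ↑ +22°: 241 + 22 = 263°
complement +180°: 263 + 180 = 443 → 443 − 360 = 83°
analog 30° ↓ −30°: 83 − 30 = 53°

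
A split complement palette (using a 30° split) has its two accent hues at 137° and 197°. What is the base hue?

347°

The accents sit 30° either side of the complement, so the complement is their short-arc midpoint on the wheel.
Short-arc midpoint of 137° and 197°: 167°.
Base is 180° from the complement: 167 − 180 = -13 → -13 + 360 = 347°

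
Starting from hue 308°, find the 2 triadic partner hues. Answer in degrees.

A triad places three hues 120° apart.
308 + 120 = 428 → 428 − 360 = 68°
308 + 240 = 548 → 548 − 360 = 188°

68° and 188°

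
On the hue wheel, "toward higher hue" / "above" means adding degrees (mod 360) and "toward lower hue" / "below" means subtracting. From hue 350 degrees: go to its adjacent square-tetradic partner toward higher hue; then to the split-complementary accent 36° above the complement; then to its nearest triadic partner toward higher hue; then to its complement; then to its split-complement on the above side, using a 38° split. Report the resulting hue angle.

square ↑ +90°: 350 + 90 = 440 → 440 − 360 = 80°
split-comp 36° ↑ +216°: 80 + 216 = 296°
triadic ↑ +120°: 296 + 120 = 416 → 416 − 360 = 56°
complement +180°: 56 + 180 = 236°
split-comp 38° ↑ +218°: 236 + 218 = 454 → 454 − 360 = 94°

94°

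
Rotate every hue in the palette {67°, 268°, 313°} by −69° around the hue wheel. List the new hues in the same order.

358°, 199°, 244°

67 − 69 = -2 → -2 + 360 = 358°
268 − 69 = 199°
313 − 69 = 244°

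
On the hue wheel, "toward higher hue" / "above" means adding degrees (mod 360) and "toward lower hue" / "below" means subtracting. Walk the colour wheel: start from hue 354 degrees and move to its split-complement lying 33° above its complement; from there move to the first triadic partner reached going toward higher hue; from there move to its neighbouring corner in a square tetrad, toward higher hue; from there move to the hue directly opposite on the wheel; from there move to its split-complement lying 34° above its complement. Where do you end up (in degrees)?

split-comp 33° ↑ +213°: 354 + 213 = 567 → 567 − 360 = 207°
triadic ↑ +120°: 207 + 120 = 327°
square ↑ +90°: 327 + 90 = 417 → 417 − 360 = 57°
complement +180°: 57 + 180 = 237°
split-comp 34° ↑ +214°: 237 + 214 = 451 → 451 − 360 = 91°

91°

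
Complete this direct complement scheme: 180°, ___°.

The complement sits 180° across the wheel.
The full set through 180° is {0°, 180°}.
Given {180°}, the missing hue is 0°.

0°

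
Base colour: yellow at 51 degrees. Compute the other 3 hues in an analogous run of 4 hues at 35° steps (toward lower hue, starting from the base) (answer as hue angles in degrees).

16°, 341°, 306°

Analogous hues sit every 35° along the wheel.
51 − 35 = 16°
51 − 70 = -19 → -19 + 360 = 341°
51 − 105 = -54 → -54 + 360 = 306°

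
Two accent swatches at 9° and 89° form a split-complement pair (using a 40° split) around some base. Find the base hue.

229°

The accents sit 40° either side of the complement, so the complement is their short-arc midpoint on the wheel.
Short-arc midpoint of 9° and 89°: 49°.
Base is 180° from the complement: 49 − 180 = -131 → -131 + 360 = 229°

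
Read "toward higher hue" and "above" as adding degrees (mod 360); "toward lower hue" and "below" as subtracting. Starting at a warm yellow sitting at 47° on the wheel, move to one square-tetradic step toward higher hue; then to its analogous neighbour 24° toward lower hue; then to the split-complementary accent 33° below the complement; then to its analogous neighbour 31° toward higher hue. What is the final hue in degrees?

291°

+90° (square ↑): 47 + 90 = 137°
−24° (analog 24° ↓): 137 − 24 = 113°
+147° (split-comp 33° ↓): 113 + 147 = 260°
+31° (analog 31° ↑): 260 + 31 = 291°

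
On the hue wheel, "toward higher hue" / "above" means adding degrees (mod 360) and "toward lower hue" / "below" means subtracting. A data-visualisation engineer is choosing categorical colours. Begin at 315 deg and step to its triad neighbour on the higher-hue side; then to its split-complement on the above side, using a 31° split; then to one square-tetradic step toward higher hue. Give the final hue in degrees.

315 + 120 = 435 → 435 − 360 = 75°   (triadic ↑)
75 + 211 = 286°   (split-comp 31° ↑)
286 + 90 = 376 → 376 − 360 = 16°   (square ↑)

16°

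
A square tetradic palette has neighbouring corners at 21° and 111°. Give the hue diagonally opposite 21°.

A square tetradic scheme places four hues 90° apart; opposite corners are 180° apart.
21 + 180 = 201°

201°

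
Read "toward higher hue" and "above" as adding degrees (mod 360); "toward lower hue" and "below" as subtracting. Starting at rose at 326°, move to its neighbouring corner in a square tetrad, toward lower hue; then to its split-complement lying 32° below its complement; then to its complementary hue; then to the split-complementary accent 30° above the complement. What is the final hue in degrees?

54°

−90° (square ↓): 326 − 90 = 236°
+148° (split-comp 32° ↓): 236 + 148 = 384 → 384 − 360 = 24°
+180° (complement): 24 + 180 = 204°
+210° (split-comp 30° ↑): 204 + 210 = 414 → 414 − 360 = 54°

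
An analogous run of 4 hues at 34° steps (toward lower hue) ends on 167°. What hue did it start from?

3 steps of 34° (toward lower hue) give a net shift of −102°.
Start = end − shift: 167 + 102 = 269°

269°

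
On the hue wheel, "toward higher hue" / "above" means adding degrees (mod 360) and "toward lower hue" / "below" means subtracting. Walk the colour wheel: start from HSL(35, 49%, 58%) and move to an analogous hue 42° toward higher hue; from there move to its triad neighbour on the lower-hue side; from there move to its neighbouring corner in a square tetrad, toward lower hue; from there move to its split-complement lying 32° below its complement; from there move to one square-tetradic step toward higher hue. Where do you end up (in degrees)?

analog 42° ↑ +42°: 35 + 42 = 77°
triadic ↓ −120°: 77 − 120 = -43 → -43 + 360 = 317°
square ↓ −90°: 317 − 90 = 227°
split-comp 32° ↓ +148°: 227 + 148 = 375 → 375 − 360 = 15°
square ↑ +90°: 15 + 90 = 105°

105°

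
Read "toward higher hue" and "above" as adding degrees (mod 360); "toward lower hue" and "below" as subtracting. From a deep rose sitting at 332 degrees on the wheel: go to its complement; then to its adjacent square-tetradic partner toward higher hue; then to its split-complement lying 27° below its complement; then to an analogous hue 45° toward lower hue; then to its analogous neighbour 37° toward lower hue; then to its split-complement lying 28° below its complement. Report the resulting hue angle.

105°

complement +180°: 332 + 180 = 512 → 512 − 360 = 152°
square ↑ +90°: 152 + 90 = 242°
split-comp 27° ↓ +153°: 242 + 153 = 395 → 395 − 360 = 35°
analog 45° ↓ −45°: 35 − 45 = -10 → -10 + 360 = 350°
analog 37° ↓ −37°: 350 − 37 = 313°
split-comp 28° ↓ +152°: 313 + 152 = 465 → 465 − 360 = 105°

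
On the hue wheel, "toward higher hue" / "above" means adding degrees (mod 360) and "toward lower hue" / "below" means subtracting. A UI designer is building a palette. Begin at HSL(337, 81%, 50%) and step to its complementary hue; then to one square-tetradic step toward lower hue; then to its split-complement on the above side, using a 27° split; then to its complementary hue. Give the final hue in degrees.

complement +180°: 337 + 180 = 517 → 517 − 360 = 157°
square ↓ −90°: 157 − 90 = 67°
split-comp 27° ↑ +207°: 67 + 207 = 274°
complement +180°: 274 + 180 = 454 → 454 − 360 = 94°

94°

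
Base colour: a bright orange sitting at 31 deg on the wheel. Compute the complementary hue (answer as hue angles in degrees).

211°

The complement sits 180° across the wheel.
31 + 180 = 211°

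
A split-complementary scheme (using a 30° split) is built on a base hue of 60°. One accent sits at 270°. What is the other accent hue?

Split-complementary hues sit 30° either side of the complement.
Complement of the base 60°: 60 + 180 = 240°
The given accent 270° is 30° one side of 240°; the other accent sits 30° the other side: 240 − 30 = 210°

210°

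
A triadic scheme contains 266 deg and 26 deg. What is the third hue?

146°

A triad spaces three hues 120° apart.
The full set is {26°, 146°, 266°}.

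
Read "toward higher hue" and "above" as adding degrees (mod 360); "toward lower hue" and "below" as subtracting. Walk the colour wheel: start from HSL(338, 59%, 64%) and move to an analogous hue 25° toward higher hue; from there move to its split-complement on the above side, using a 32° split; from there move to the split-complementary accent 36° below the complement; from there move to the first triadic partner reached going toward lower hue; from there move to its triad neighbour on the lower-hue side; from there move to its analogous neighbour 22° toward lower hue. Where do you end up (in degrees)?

+25° (analog 25° ↑): 338 + 25 = 363 → 363 − 360 = 3°
+212° (split-comp 32° ↑): 3 + 212 = 215°
+144° (split-comp 36° ↓): 215 + 144 = 359°
−120° (triadic ↓): 359 − 120 = 239°
−120° (triadic ↓): 239 − 120 = 119°
−22° (analog 22° ↓): 119 − 22 = 97°

97°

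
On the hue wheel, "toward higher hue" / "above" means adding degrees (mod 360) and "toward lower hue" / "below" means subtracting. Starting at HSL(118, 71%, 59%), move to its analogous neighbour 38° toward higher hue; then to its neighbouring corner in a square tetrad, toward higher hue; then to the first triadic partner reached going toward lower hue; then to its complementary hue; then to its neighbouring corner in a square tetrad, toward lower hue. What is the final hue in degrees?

118 + 38 = 156°   (analog 38° ↑)
156 + 90 = 246°   (square ↑)
246 − 120 = 126°   (triadic ↓)
126 + 180 = 306°   (complement)
306 − 90 = 216°   (square ↓)

216°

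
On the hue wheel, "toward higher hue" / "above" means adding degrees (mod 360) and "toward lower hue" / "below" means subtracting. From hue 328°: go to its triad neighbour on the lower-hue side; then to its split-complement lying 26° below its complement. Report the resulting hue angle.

−120° (triadic ↓): 328 − 120 = 208°
+154° (split-comp 26° ↓): 208 + 154 = 362 → 362 − 360 = 2°

2°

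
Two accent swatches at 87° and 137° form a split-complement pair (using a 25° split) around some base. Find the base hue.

The accents sit 25° either side of the complement, so the complement is their short-arc midpoint on the wheel.
Short-arc midpoint of 87° and 137°: 112°.
Base is 180° from the complement: 112 − 180 = -68 → -68 + 360 = 292°

292°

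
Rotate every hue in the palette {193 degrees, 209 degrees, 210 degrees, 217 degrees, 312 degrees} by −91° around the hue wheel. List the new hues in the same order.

193 − 91 = 102°
209 − 91 = 118°
210 − 91 = 119°
217 − 91 = 126°
312 − 91 = 221°

102°, 118°, 119°, 126°, 221°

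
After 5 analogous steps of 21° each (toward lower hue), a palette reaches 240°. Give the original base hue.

345°

5 steps of 21° (toward lower hue) give a net shift of −105°.
Start = end − shift: 240 + 105 = 345°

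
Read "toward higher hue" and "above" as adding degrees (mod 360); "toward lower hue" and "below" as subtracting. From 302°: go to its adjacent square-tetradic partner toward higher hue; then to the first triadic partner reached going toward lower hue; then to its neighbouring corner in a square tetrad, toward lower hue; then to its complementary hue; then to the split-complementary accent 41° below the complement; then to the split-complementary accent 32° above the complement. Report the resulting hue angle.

302 + 90 = 392 → 392 − 360 = 32°   (square ↑)
32 − 120 = -88 → -88 + 360 = 272°   (triadic ↓)
272 − 90 = 182°   (square ↓)
182 + 180 = 362 → 362 − 360 = 2°   (complement)
2 + 139 = 141°   (split-comp 41° ↓)
141 + 212 = 353°   (split-comp 32° ↑)

353°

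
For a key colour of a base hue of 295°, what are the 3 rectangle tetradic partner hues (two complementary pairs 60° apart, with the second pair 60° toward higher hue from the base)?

355°, 115°, and 175°

A rectangular tetradic uses two complementary pairs 60° apart: offsets 0°, 60°, 180°, 240°.
295 + 60 = 355°
295 + 180 = 475 → 475 − 360 = 115°
295 + 240 = 535 → 535 − 360 = 175°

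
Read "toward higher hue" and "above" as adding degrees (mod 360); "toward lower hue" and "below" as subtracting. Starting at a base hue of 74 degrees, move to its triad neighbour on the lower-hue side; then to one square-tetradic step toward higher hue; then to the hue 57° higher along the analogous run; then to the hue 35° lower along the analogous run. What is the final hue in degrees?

66°

74 − 120 = -46 → -46 + 360 = 314°   (triadic ↓)
314 + 90 = 404 → 404 − 360 = 44°   (square ↑)
44 + 57 = 101°   (analog 57° ↑)
101 − 35 = 66°   (analog 35° ↓)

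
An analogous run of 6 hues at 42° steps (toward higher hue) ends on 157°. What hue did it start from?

307°

5 steps of 42° (toward higher hue) give a net shift of +210°.
Start = end − shift: 157 − 210 = -53 → -53 + 360 = 307°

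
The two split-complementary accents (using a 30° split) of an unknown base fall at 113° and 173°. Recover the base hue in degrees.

The accents sit 30° either side of the complement, so the complement is their short-arc midpoint on the wheel.
Short-arc midpoint of 113° and 173°: 143°.
Base is 180° from the complement: 143 − 180 = -37 → -37 + 360 = 323°

323°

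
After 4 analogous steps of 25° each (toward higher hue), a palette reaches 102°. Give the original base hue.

4 steps of 25° (toward higher hue) give a net shift of +100°.
Start = end − shift: 102 − 100 = 2°

2°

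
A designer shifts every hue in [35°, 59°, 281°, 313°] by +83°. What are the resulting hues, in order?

118°, 142°, 4°, 36°

35 + 83 = 118°
59 + 83 = 142°
281 + 83 = 364 → 364 − 360 = 4°
313 + 83 = 396 → 396 − 360 = 36°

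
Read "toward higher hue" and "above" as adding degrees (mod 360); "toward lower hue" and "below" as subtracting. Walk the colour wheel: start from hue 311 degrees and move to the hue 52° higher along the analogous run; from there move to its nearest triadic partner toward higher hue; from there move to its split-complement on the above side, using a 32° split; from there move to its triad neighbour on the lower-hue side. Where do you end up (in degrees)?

215°

311 + 52 = 363 → 363 − 360 = 3°   (analog 52° ↑)
3 + 120 = 123°   (triadic ↑)
123 + 212 = 335°   (split-comp 32° ↑)
335 − 120 = 215°   (triadic ↓)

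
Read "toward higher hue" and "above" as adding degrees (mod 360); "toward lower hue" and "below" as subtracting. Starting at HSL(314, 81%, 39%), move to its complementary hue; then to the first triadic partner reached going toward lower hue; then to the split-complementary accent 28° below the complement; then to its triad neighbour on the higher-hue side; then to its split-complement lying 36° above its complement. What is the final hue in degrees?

142°

+180° (complement): 314 + 180 = 494 → 494 − 360 = 134°
−120° (triadic ↓): 134 − 120 = 14°
+152° (split-comp 28° ↓): 14 + 152 = 166°
+120° (triadic ↑): 166 + 120 = 286°
+216° (split-comp 36° ↑): 286 + 216 = 502 → 502 − 360 = 142°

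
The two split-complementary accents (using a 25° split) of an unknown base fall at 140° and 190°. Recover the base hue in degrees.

The accents sit 25° either side of the complement, so the complement is their short-arc midpoint on the wheel.
Short-arc midpoint of 140° and 190°: 165°.
Base is 180° from the complement: 165 − 180 = -15 → -15 + 360 = 345°

345°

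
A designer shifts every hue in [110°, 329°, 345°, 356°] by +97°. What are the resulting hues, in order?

110 + 97 = 207°
329 + 97 = 426 → 426 − 360 = 66°
345 + 97 = 442 → 442 − 360 = 82°
356 + 97 = 453 → 453 − 360 = 93°

207°, 66°, 82°, 93°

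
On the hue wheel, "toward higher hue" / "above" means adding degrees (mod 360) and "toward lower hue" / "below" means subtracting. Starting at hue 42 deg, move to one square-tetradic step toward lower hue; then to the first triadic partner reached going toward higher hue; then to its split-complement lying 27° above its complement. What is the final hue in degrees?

279°

square ↓ −90°: 42 − 90 = -48 → -48 + 360 = 312°
triadic ↑ +120°: 312 + 120 = 432 → 432 − 360 = 72°
split-comp 27° ↑ +207°: 72 + 207 = 279°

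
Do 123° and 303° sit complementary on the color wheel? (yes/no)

yes

Angular distance: |123 − 303| = 180 = 180°.
Complementary requires 180°.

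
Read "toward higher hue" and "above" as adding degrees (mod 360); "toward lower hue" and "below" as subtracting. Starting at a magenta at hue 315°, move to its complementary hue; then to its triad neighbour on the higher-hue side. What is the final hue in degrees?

255°

complement +180°: 315 + 180 = 495 → 495 − 360 = 135°
triadic ↑ +120°: 135 + 120 = 255°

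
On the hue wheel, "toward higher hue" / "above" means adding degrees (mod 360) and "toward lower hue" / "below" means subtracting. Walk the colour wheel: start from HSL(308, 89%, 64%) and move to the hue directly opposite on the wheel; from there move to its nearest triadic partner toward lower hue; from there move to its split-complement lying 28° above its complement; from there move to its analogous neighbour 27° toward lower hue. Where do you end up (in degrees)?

189°

+180° (complement): 308 + 180 = 488 → 488 − 360 = 128°
−120° (triadic ↓): 128 − 120 = 8°
+208° (split-comp 28° ↑): 8 + 208 = 216°
−27° (analog 27° ↓): 216 − 27 = 189°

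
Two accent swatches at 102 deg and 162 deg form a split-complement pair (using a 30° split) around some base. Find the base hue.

The accents sit 30° either side of the complement, so the complement is their short-arc midpoint on the wheel.
Short-arc midpoint of 102° and 162°: 132°.
Base is 180° from the complement: 132 − 180 = -48 → -48 + 360 = 312°

312°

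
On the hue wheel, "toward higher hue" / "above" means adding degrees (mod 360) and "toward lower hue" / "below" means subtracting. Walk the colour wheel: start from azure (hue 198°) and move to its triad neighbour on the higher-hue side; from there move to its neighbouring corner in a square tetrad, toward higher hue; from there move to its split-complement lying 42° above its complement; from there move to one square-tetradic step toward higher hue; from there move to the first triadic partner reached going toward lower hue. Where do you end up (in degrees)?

240°

triadic ↑ +120°: 198 + 120 = 318°
square ↑ +90°: 318 + 90 = 408 → 408 − 360 = 48°
split-comp 42° ↑ +222°: 48 + 222 = 270°
square ↑ +90°: 270 + 90 = 360 → 360 − 360 = 0°
triadic ↓ −120°: 0 − 120 = -120 → -120 + 360 = 240°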